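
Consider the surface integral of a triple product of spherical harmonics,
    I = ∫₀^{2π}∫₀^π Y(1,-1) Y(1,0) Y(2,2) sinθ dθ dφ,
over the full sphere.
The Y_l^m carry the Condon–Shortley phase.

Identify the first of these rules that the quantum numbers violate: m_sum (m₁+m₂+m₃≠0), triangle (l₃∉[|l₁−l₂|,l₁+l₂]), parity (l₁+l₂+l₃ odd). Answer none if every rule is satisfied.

m_sum

azimuthal sum: -1 + 0 + 2 = 1  ✗
0 ≤ 2 ≤ 2 (triangle on l)
L = 1 + 1 + 2 = 4 (even)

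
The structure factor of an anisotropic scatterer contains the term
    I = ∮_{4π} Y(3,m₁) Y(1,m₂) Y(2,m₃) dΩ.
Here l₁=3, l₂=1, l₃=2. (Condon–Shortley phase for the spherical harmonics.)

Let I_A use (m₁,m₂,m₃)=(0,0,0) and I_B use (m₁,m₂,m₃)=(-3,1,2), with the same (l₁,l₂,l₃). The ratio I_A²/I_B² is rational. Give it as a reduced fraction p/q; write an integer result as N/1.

3/5

l's match ⇒ only the (l;m) 3-j factors differ between A and B.
A: triangle coeff Δ(3,1,2) = 1/105; Σ_t [1,1]: t=1:−1/4 = -1/4; (3j)²=3/35 [(3 1 2; 0 0 0)], sign=-1
B: triangle coeff Δ(3,1,2) = 1/105; Σ_t [2,2]: t=2:+1/48 = 1/48; (3j)²=1/7 [(3 1 2; -3 1 2)], sign=+1
I_A²/I_B² = (3/35)/(1/7) = 3/5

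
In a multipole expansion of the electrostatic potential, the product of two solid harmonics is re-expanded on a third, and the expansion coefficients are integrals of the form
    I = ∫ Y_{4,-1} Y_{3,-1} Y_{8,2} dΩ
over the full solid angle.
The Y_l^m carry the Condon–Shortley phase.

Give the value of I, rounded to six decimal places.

|4−3|≤8≤4+3 violated ⇒ I = 0

0.000000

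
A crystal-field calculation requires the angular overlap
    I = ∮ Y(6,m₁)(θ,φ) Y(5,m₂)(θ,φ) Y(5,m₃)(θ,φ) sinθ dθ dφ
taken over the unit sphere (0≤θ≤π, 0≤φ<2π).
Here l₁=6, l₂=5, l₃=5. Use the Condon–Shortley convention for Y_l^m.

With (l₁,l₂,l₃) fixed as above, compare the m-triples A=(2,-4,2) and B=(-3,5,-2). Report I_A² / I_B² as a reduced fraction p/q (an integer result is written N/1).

2/5

Same 6,5,5: normalisation and zero-m 3j drop out of the ratio.
A: Δ: 6! 6! 4! / 17! → 1/28588560; sum: t=0:+1/207360 t=1:−1/103680 = -1/207360; 3j²(6 5 5; 2 -4 2) = Δ·Π!·Σ² = 21/2431  (sign +1)
B: Δ: 6! 6! 4! / 17! → 1/28588560; sum: t=6:+1/622080 = 1/622080; 3j²(6 5 5; -3 5 -2) = Δ·Π!·Σ² = 105/4862  (sign -1)
I_A²/I_B² = (21/2431)/(105/4862) = 2/5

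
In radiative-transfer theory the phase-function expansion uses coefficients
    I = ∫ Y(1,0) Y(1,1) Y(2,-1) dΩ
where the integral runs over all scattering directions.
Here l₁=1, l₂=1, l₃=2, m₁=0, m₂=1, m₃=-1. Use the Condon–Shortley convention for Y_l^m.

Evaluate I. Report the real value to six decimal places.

-0.218510

Rules hold: Σm=0, L=4 even, 0≤2≤2.
N = 3·3·5 = 45
Δ = 0!·2!·2!/5! = 1/30
Racah Σ t=0..0: t=0:+1/1 = 1/1
⇒ 3j(1 1 2; 0 0 0)² = 2/15, sgn +1
Racah Σ t=0..0: t=0:+1/2 = 1/2
⇒ 3j(1 1 2; 0 1 -1)² = 1/10, sgn -1
4πI² = N·(3j₀)²·(3jₘ)² = 3/5
I = -1·√(0.6/4π) = -0.21850969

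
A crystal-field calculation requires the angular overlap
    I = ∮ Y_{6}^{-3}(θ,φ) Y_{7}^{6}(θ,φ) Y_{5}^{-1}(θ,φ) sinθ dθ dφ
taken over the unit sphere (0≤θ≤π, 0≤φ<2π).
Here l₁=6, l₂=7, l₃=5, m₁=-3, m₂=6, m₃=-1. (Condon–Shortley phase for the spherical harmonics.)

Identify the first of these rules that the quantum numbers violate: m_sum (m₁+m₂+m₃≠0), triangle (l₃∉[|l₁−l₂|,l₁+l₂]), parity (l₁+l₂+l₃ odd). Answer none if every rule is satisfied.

m_sum

Σmᵢ = 2  ✗
l₃∈[|l₁−l₂|,l₁+l₂]=[1,13], have l₃=5
Σlᵢ = 18 ⇒ even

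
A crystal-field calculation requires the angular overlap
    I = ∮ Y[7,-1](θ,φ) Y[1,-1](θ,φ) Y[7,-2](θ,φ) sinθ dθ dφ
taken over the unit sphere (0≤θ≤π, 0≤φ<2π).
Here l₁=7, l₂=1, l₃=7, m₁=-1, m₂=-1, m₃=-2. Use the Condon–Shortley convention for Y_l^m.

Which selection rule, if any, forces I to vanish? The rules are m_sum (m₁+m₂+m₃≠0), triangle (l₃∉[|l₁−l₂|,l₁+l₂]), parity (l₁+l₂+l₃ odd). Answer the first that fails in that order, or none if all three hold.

m₁+m₂+m₃ = -1 − 1 − 2 = -4  ✗
triangle: |7−1|=6 ≤ l₃=7 ≤ 7+1=8
parity: l₁+l₂+l₃ = 15 is odd

m_sum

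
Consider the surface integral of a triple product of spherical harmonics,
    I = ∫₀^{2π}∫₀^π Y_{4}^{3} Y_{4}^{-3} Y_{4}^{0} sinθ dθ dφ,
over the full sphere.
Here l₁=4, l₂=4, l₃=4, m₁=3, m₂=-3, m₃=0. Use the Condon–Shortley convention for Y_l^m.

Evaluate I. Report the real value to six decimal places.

0.159788

Checks pass: Σm=0; 12 even; l₃=4∈[0,8].
(2·4+1)(2·4+1)(2·4+1) = 729
Δ: 4! 4! 4! / 13! → 1/450450
sum: t=0:+1/13824 t=1:−1/216 t=2:+1/64 t=3:−1/216 t=4:+1/13824 = 5/768
3j²(4 4 4; 0 0 0) = Δ·Π!·Σ² = 18/1001  (sign +1)
sum: t=0:+1/864 t=1:−1/3456 = 1/1152
3j²(4 4 4; 3 -3 0) = Δ·Π!·Σ² = 7/286  (sign +1)
combine: 4πI² = 729·18/1001·7/286 = 6561/20449
take √, sign +1: I = 0.15978796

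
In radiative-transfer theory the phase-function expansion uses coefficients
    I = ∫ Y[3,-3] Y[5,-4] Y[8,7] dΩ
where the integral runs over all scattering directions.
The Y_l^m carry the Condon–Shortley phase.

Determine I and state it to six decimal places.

Checks pass: Σm=0; 16 even; l₃=8∈[2,8].
(2·3+1)(2·5+1)(2·8+1) = 1309
Δ: 0! 6! 10! / 17! → 1/136136
sum: t=0:+1/518400 = 1/518400
3j²(3 5 8; 0 0 0) = Δ·Π!·Σ² = 56/2431  (sign +1)
sum: t=0:+1/261273600 = 1/261273600
3j²(3 5 8; -3 -4 7) = Δ·Π!·Σ² = 5/136  (sign -1)
combine: 4πI² = 1309·56/2431·5/136 = 245/221
take √, sign -1: I = -0.29701746

-0.297017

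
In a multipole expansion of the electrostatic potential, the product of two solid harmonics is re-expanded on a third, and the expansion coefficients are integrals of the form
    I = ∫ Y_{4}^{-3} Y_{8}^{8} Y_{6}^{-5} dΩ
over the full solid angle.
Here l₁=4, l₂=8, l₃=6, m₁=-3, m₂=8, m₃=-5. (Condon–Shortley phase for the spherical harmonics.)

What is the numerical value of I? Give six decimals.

Rules hold: Σm=0, L=18 even, 4≤6≤12.
N = 9·17·13 = 1989
Δ = 6!·2!·10!/19! = 1/23279256
Racah Σ t=2..4: t=2:+1/1658880 t=3:−1/518400 t=4:+1/1658880 = -1/1382400
⇒ 3j(4 8 6; 0 0 0)² = 504/46189, sgn -1
Racah Σ t=6..6: t=6:+1/2612736000 = 1/2612736000
⇒ 3j(4 8 6; -3 8 -5)² = 77/2907, sgn -1
4πI² = N·(3j₀)²·(3jₘ)² = 3528/6137
I = +1·√(0.574874/4π) = 0.21388548

0.213885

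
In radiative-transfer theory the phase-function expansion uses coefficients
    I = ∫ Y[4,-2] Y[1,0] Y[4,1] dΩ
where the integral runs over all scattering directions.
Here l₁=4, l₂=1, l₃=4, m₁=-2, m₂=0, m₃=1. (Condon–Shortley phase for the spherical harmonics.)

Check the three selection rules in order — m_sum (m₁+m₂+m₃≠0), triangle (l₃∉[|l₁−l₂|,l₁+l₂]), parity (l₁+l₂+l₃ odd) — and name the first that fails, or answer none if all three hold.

m_sum

azimuthal sum: -2 + 0 + 1 = -1  ✗
3 ≤ 4 ≤ 5 (triangle on l)
L = 4 + 1 + 4 = 9 (odd)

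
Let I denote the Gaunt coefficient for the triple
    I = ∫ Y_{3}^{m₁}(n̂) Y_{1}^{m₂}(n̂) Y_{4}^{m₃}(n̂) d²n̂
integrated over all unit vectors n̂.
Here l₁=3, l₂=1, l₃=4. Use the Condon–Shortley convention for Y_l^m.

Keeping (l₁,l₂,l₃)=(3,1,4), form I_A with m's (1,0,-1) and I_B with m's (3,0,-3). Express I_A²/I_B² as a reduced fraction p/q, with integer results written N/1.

15/7

Shared (l₁,l₂,l₃)=(3,1,4): N and (l;000)² cancel in I_A²/I_B².
A: Δ = 0!·6!·2!/9! = 1/252; Racah Σ t=0..0: t=0:+1/48 = 1/48; ⇒ 3j(3 1 4; 1 0 -1)² = 5/84, sgn -1
B: Δ = 0!·6!·2!/9! = 1/252; Racah Σ t=0..0: t=0:+1/720 = 1/720; ⇒ 3j(3 1 4; 3 0 -3)² = 1/36, sgn -1
I_A²/I_B² = (5/84)/(1/36) = 15/7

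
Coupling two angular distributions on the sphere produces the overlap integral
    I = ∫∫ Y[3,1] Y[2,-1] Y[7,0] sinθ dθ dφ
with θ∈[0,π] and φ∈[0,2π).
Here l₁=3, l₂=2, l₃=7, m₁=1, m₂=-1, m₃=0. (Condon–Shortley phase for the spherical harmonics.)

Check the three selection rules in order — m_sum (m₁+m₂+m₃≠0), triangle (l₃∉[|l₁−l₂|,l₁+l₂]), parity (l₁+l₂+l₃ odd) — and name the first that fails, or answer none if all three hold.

triangle

m₁+m₂+m₃ = 1 − 1 + 0 = 0  ✓
triangle: |3−2|=1 ≤ l₃=7 ≤ 3+2=5  ✗
parity: l₁+l₂+l₃ = 12 is even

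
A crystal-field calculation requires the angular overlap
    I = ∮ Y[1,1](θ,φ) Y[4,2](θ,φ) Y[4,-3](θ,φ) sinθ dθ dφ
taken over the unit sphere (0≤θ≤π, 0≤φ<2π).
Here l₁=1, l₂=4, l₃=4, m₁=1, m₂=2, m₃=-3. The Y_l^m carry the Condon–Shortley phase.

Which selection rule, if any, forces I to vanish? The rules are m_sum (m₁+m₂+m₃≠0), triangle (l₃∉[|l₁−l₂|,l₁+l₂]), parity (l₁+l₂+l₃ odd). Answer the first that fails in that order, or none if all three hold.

parity

Σmᵢ = 0  ✓
l₃∈[|l₁−l₂|,l₁+l₂]=[3,5], have l₃=4  ✓
Σlᵢ = 9 ⇒ odd  ✗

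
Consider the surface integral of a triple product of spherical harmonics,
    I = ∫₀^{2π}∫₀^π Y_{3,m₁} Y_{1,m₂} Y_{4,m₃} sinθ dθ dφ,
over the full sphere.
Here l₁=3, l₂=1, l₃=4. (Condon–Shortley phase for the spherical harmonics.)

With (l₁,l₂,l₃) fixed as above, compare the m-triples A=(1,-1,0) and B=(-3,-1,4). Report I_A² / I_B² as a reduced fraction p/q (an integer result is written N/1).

3/14

Same 3,1,4: normalisation and zero-m 3j drop out of the ratio.
A: Δ: 0! 6! 2! / 9! → 1/252; sum: t=0:+1/96 = 1/96; 3j²(3 1 4; 1 -1 0) = Δ·Π!·Σ² = 1/42  (sign +1)
B: Δ: 0! 6! 2! / 9! → 1/252; sum: t=0:+1/1440 = 1/1440; 3j²(3 1 4; -3 -1 4) = Δ·Π!·Σ² = 1/9  (sign +1)
I_A²/I_B² = (1/42)/(1/9) = 3/14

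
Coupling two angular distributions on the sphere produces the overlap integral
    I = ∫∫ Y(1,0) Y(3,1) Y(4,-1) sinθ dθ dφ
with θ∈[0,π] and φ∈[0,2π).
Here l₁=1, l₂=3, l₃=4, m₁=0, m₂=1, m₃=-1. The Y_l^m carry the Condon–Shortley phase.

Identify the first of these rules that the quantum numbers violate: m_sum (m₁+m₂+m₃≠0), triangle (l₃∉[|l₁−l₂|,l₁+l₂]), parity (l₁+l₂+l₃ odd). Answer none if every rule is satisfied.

none

m₁+m₂+m₃ = 0 + 1 − 1 = 0  ✓
triangle: |1−3|=2 ≤ l₃=4 ≤ 1+3=4  ✓
parity: l₁+l₂+l₃ = 8 is even  ✓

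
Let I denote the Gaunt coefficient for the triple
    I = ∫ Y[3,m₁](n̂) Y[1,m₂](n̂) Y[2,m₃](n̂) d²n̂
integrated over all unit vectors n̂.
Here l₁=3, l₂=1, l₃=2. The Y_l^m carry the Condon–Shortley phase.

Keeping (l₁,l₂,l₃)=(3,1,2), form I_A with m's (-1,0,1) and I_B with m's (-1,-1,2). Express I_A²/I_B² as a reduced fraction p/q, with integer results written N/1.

8/1

l's match ⇒ only the (l;m) 3-j factors differ between A and B.
A: triangle coeff Δ(3,1,2) = 1/105; Σ_t [1,1]: t=1:−1/6 = -1/6; (3j)²=8/105 [(3 1 2; -1 0 1)], sign=+1
B: triangle coeff Δ(3,1,2) = 1/105; Σ_t [0,0]: t=0:+1/48 = 1/48; (3j)²=1/105 [(3 1 2; -1 -1 2)], sign=+1
I_A²/I_B² = (8/105)/(1/105) = 8/1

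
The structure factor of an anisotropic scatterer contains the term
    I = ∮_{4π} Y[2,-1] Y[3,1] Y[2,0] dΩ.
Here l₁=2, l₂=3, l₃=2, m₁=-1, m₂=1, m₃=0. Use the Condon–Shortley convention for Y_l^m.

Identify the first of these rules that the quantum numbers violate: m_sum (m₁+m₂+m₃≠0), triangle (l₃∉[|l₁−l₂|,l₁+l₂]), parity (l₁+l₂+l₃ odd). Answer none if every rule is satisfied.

parity

Σmᵢ = 0  ✓
l₃∈[|l₁−l₂|,l₁+l₂]=[1,5], have l₃=2  ✓
Σlᵢ = 7 ⇒ odd  ✗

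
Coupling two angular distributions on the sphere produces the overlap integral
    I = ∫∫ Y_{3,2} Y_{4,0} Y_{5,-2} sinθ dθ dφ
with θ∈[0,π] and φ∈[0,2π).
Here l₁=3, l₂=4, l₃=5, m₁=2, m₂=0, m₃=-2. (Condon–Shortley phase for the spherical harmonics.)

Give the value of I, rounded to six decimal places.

Rules hold: Σm=0, L=12 even, 1≤5≤7.
N = 7·9·11 = 693
Δ = 2!·4!·6!/13! = 1/180180
Racah Σ t=0..2: t=0:+1/576 t=1:−1/144 t=2:+1/576 = -1/288
⇒ 3j(3 4 5; 0 0 0)² = 20/1001, sgn +1
Racah Σ t=0..1: t=0:+1/576 t=1:−1/864 = 1/1728
⇒ 3j(3 4 5; 2 0 -2)² = 5/1287, sgn -1
4πI² = N·(3j₀)²·(3jₘ)² = 100/1859
I = -1·√(0.0537924/4π) = -0.06542675

-0.065427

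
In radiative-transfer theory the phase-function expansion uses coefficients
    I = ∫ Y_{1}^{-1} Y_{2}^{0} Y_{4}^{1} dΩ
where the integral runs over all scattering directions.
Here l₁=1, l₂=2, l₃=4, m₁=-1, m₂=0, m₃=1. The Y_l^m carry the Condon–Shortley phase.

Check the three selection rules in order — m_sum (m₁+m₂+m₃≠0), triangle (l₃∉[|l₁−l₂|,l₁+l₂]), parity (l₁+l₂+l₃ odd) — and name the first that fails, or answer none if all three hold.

triangle

m₁+m₂+m₃ = -1 + 0 + 1 = 0  ✓
triangle: |1−2|=1 ≤ l₃=4 ≤ 1+2=3  ✗
parity: l₁+l₂+l₃ = 7 is odd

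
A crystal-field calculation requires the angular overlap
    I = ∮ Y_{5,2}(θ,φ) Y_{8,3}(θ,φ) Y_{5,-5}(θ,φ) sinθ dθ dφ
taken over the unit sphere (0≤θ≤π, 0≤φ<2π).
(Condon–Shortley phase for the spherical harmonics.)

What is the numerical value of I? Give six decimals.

m-sum 0 ✓  L=18 even ✓  3≤5≤13 ✓
Π(2lᵢ+1) = 11×17×11 = 2057
triangle coeff Δ(5,8,5) = 1/37413090
Σ_t [3,5]: t=3:−1/1036800 t=4:+1/331776 t=5:−1/1036800 = 1/921600
(3j)²=490/46189 [(5 8 5; 0 0 0)], sign=-1
Σ_t [3,3]: t=3:−1/58060800 = -1/58060800
(3j)²=35/8398 [(5 8 5; 2 3 -5)], sign=-1
⇒ 4πI² = 94325/1037153
I = (+1)√(94325/1037153/(4π)) = 0.08507208

0.085072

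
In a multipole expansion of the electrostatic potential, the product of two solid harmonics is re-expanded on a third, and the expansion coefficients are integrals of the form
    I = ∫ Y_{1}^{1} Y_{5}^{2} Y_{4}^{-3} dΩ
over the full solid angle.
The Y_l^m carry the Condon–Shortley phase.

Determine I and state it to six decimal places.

0.085055

Rules hold: Σm=0, L=10 even, 4≤4≤6.
N = 3·11·9 = 297
Δ = 2!·0!·8!/11! = 1/495
Racah Σ t=1..1: t=1:−1/576 = -1/576
⇒ 3j(1 5 4; 0 0 0)² = 5/99, sgn -1
Racah Σ t=0..0: t=0:+1/10080 = 1/10080
⇒ 3j(1 5 4; 1 2 -3)² = 1/165, sgn -1
4πI² = N·(3j₀)²·(3jₘ)² = 1/11
I = +1·√(0.0909091/4π) = 0.08505478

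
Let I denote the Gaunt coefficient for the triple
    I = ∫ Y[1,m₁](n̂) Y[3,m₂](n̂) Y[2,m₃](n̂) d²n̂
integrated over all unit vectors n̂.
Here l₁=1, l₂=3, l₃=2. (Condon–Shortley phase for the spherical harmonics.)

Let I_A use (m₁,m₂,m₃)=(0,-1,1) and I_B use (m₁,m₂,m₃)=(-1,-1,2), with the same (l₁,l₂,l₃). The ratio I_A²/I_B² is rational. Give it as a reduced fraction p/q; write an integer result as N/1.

8/1

Same 1,3,2: normalisation and zero-m 3j drop out of the ratio.
A: Δ: 2! 0! 4! / 7! → 1/105; sum: t=1:−1/6 = -1/6; 3j²(1 3 2; 0 -1 1) = Δ·Π!·Σ² = 8/105  (sign +1)
B: Δ: 2! 0! 4! / 7! → 1/105; sum: t=2:+1/48 = 1/48; 3j²(1 3 2; -1 -1 2) = Δ·Π!·Σ² = 1/105  (sign +1)
I_A²/I_B² = (8/105)/(1/105) = 8/1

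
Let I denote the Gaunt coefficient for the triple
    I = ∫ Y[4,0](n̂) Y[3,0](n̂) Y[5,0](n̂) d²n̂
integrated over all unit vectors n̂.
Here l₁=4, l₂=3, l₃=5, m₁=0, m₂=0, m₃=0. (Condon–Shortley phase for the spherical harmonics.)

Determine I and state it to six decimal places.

0.148374

Checks pass: Σm=0; 12 even; l₃=5∈[1,7].
(2·4+1)(2·3+1)(2·5+1) = 693
Δ: 2! 6! 4! / 13! → 1/180180
sum: t=0:+1/576 t=1:−1/144 t=2:+1/576 = -1/288
3j²(4 3 5; 0 0 0) = Δ·Π!·Σ² = 20/1001  (sign +1)
(m-triple is (0,0,0) — same symbol as above.)
combine: 4πI² = 693·20/1001·20/1001 = 3600/13013
take √, sign +1: I = 0.14837393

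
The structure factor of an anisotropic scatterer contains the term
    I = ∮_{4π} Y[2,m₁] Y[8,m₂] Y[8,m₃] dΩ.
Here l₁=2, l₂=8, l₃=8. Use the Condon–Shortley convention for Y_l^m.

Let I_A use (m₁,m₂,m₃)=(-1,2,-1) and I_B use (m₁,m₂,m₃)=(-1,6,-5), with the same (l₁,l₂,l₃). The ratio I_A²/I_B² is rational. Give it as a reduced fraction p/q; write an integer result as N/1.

15/121

Shared (l₁,l₂,l₃)=(2,8,8): N and (l;000)² cancel in I_A²/I_B².
A: Δ = 2!·2!·14!/19! = 1/348840; Racah Σ t=1..2: t=1:−1/87091200 t=2:+1/58060800 = 1/174182400; ⇒ 3j(2 8 8; -1 2 -1)² = 7/2584, sgn -1
B: Δ = 2!·2!·14!/19! = 1/348840; Racah Σ t=1..2: t=1:−1/12454041600 t=2:+1/1916006400 = 1/2264371200; ⇒ 3j(2 8 8; -1 6 -5)² = 847/38760, sgn -1
I_A²/I_B² = (7/2584)/(847/38760) = 15/121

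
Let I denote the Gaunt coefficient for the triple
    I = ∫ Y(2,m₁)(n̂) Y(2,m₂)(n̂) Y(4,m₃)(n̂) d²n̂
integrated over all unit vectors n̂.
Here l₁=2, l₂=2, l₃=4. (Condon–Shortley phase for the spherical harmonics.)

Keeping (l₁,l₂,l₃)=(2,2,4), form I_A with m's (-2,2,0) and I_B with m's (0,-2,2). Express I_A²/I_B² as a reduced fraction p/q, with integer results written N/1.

Shared (l₁,l₂,l₃)=(2,2,4): N and (l;000)² cancel in I_A²/I_B².
A: Δ = 0!·4!·4!/9! = 1/630; Racah Σ t=0..0: t=0:+1/576 = 1/576; ⇒ 3j(2 2 4; -2 2 0)² = 1/630, sgn +1
B: Δ = 0!·4!·4!/9! = 1/630; Racah Σ t=0..0: t=0:+1/96 = 1/96; ⇒ 3j(2 2 4; 0 -2 2)² = 1/42, sgn +1
I_A²/I_B² = (1/630)/(1/42) = 1/15

1/15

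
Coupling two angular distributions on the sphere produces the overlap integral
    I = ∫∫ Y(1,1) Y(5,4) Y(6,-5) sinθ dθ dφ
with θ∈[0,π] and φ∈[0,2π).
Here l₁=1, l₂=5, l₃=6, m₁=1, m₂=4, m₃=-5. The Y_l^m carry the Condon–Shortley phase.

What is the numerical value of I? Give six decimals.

Rules hold: Σm=0, L=12 even, 4≤6≤6.
N = 3·11·13 = 429
Δ = 0!·2!·10!/13! = 1/858
Racah Σ t=0..0: t=0:+1/14400 = 1/14400
⇒ 3j(1 5 6; 0 0 0)² = 6/143, sgn +1
Racah Σ t=0..0: t=0:+1/725760 = 1/725760
⇒ 3j(1 5 6; 1 4 -5)² = 5/78, sgn -1
4πI² = N·(3j₀)²·(3jₘ)² = 15/13
I = -1·√(1.15385/4π) = -0.30301841

-0.303018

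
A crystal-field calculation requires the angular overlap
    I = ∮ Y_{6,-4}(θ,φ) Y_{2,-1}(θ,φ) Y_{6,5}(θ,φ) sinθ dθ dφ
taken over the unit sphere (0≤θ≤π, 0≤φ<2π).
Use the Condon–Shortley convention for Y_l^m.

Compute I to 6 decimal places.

-0.197649

Rules hold: Σm=0, L=14 even, 4≤6≤8.
N = 13·5·13 = 845
Δ = 2!·10!·2!/15! = 1/90090
Racah Σ t=0..2: t=0:+1/69120 t=1:−1/14400 t=2:+1/69120 = -7/172800
⇒ 3j(6 2 6; 0 0 0)² = 14/715, sgn -1
Racah Σ t=0..1: t=0:+1/7257600 t=1:−1/725760 = -1/806400
⇒ 3j(6 2 6; -4 -1 5)² = 27/910, sgn +1
4πI² = N·(3j₀)²·(3jₘ)² = 27/55
I = -1·√(0.490909/4π) = -0.19764945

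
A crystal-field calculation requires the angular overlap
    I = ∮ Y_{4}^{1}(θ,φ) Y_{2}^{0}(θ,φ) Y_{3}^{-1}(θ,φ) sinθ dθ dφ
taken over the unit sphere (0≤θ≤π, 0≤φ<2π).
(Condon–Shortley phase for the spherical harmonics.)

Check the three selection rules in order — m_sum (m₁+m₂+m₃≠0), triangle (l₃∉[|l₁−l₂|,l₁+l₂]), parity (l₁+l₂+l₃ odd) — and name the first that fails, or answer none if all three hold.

azimuthal sum: 1 + 0 − 1 = 0  ✓
2 ≤ 3 ≤ 6 (triangle on l)  ✓
L = 4 + 2 + 3 = 9 (odd)  ✗

parity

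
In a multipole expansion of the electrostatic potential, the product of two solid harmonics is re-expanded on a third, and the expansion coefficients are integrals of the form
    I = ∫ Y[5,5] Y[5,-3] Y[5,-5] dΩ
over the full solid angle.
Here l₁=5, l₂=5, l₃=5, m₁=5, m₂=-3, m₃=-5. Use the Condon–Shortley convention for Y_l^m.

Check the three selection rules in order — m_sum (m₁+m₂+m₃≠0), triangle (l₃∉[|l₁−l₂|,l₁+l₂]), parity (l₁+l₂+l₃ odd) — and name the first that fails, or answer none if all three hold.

azimuthal sum: 5 − 3 − 5 = -3  ✗
0 ≤ 5 ≤ 10 (triangle on l)
L = 5 + 5 + 5 = 15 (odd)

m_sum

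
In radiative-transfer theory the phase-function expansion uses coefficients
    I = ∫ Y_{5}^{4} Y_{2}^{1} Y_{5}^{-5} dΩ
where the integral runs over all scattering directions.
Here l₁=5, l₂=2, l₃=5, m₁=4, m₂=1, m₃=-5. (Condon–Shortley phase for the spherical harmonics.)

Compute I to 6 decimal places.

-0.187924

m-sum 0 ✓  L=12 even ✓  3≤5≤7 ✓
Π(2lᵢ+1) = 11×5×11 = 605
triangle coeff Δ(5,2,5) = 1/38610
Σ_t [0,2]: t=0:+1/2880 t=1:−1/576 t=2:+1/2880 = -1/960
(3j)²=10/429 [(5 2 5; 0 0 0)], sign=+1
Σ_t [1,1]: t=1:−1/80640 = -1/80640
(3j)²=9/286 [(5 2 5; 4 1 -5)], sign=-1
⇒ 4πI² = 75/169
I = (-1)√(75/169/(4π)) = -0.18792404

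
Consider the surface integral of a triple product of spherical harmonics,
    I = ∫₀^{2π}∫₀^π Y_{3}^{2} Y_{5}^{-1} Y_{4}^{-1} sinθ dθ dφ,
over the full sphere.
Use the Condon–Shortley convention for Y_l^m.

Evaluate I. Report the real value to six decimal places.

m-sum 0 ✓  L=12 even ✓  2≤4≤8 ✓
Π(2lᵢ+1) = 7×11×9 = 693
triangle coeff Δ(3,5,4) = 1/180180
Σ_t [1,3]: t=1:−1/576 t=2:+1/144 t=3:−1/576 = 1/288
(3j)²=20/1001 [(3 5 4; 0 0 0)], sign=+1
Σ_t [0,1]: t=0:+1/1152 t=1:−1/432 = -5/3456
(3j)²=625/36036 [(3 5 4; 2 -1 -1)], sign=+1
⇒ 4πI² = 3125/13013
I = (+1)√(3125/13013/(4π)) = 0.13823925

0.138239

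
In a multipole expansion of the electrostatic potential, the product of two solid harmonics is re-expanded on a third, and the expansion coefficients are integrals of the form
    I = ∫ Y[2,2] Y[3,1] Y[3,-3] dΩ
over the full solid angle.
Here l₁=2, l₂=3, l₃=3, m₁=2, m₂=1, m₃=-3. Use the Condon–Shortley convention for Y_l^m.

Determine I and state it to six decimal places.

0.132981

Rules hold: Σm=0, L=8 even, 1≤3≤5.
N = 5·7·7 = 245
Δ = 2!·2!·4!/9! = 1/3780
Racah Σ t=0..2: t=0:+1/24 t=1:−1/4 t=2:+1/24 = -1/6
⇒ 3j(2 3 3; 0 0 0)² = 4/105, sgn +1
Racah Σ t=0..0: t=0:+1/96 = 1/96
⇒ 3j(2 3 3; 2 1 -3)² = 1/42, sgn +1
4πI² = N·(3j₀)²·(3jₘ)² = 2/9
I = +1·√(0.222222/4π) = 0.13298076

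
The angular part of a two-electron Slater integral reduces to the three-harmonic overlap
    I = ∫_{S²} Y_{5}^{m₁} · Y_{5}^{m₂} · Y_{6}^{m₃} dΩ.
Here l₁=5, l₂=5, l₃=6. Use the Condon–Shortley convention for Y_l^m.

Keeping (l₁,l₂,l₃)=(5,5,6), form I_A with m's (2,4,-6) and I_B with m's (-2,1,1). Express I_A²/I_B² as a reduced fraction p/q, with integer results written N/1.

231/128

l's match ⇒ only the (l;m) 3-j factors differ between A and B.
A: triangle coeff Δ(5,5,6) = 1/28588560; Σ_t [3,3]: t=3:−1/3110400 = -1/3110400; (3j)²=21/1105 [(5 5 6; 2 4 -6)], sign=-1
B: triangle coeff Δ(5,5,6) = 1/28588560; Σ_t [1,4]: t=1:−1/518400 t=2:+1/23040 t=3:−1/10368 t=4:+1/41472 = -1/32400; (3j)²=128/12155 [(5 5 6; -2 1 1)], sign=+1
I_A²/I_B² = (21/1105)/(128/12155) = 231/128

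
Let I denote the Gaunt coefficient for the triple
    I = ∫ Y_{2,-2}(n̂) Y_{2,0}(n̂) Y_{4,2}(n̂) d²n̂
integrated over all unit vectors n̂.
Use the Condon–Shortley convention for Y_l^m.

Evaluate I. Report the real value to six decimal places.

0.156078

Checks pass: Σm=0; 8 even; l₃=4∈[0,4].
(2·2+1)(2·2+1)(2·4+1) = 225
Δ: 0! 4! 4! / 9! → 1/630
sum: t=0:+1/16 = 1/16
3j²(2 2 4; 0 0 0) = Δ·Π!·Σ² = 2/35  (sign +1)
sum: t=0:+1/96 = 1/96
3j²(2 2 4; -2 0 2) = Δ·Π!·Σ² = 1/42  (sign +1)
combine: 4πI² = 225·2/35·1/42 = 15/49
take √, sign +1: I = 0.15607835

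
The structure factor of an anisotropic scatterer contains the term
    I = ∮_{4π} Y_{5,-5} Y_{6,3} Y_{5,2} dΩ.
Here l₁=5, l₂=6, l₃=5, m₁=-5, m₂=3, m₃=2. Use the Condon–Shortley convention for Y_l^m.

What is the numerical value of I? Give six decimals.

m-sum 0 ✓  L=16 even ✓  1≤5≤11 ✓
Π(2lᵢ+1) = 11×13×11 = 1573
triangle coeff Δ(5,6,5) = 1/28588560
Σ_t [1,5]: t=1:−1/345600 t=2:+1/13824 t=3:−1/5184 t=4:+1/13824 t=5:−1/345600 = -7/129600
(3j)²=80/7293 [(5 6 5; 0 0 0)], sign=+1
Σ_t [6,6]: t=6:+1/622080 = 1/622080
(3j)²=105/4862 [(5 6 5; -5 3 2)], sign=-1
⇒ 4πI² = 1400/3757
I = (-1)√(1400/3757/(4π)) = -0.17220212

-0.172202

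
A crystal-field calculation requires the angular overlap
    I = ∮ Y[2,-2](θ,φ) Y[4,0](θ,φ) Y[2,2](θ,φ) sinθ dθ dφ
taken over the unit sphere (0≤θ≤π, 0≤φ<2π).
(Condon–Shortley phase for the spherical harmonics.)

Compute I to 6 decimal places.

0.040299

Checks pass: Σm=0; 8 even; l₃=2∈[2,6].
(2·2+1)(2·4+1)(2·2+1) = 225
Δ: 4! 0! 4! / 9! → 1/630
sum: t=2:+1/16 = 1/16
3j²(2 4 2; 0 0 0) = Δ·Π!·Σ² = 2/35  (sign +1)
sum: t=4:+1/576 = 1/576
3j²(2 4 2; -2 0 2) = Δ·Π!·Σ² = 1/630  (sign +1)
combine: 4πI² = 225·2/35·1/630 = 1/49
take √, sign +1: I = 0.04029926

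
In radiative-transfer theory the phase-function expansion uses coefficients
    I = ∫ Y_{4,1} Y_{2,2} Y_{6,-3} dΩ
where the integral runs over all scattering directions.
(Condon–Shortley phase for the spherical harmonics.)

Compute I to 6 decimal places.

-0.178526

Checks pass: Σm=0; 12 even; l₃=6∈[2,6].
(2·4+1)(2·2+1)(2·6+1) = 585
Δ: 0! 8! 4! / 13! → 1/6435
sum: t=0:+1/2304 = 1/2304
3j²(4 2 6; 0 0 0) = Δ·Π!·Σ² = 5/143  (sign +1)
sum: t=0:+1/17280 = 1/17280
3j²(4 2 6; 1 2 -3) = Δ·Π!·Σ² = 14/715  (sign -1)
combine: 4πI² = 585·5/143·14/715 = 630/1573
take √, sign -1: I = -0.17852580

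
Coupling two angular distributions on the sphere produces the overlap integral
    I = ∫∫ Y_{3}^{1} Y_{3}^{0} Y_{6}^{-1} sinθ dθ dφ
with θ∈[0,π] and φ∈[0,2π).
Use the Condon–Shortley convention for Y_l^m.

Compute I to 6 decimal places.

-0.221775

Checks pass: Σm=0; 12 even; l₃=6∈[0,6].
(2·3+1)(2·3+1)(2·6+1) = 637
Δ: 0! 6! 6! / 13! → 1/12012
sum: t=0:+1/1296 = 1/1296
3j²(3 3 6; 0 0 0) = Δ·Π!·Σ² = 100/3003  (sign +1)
sum: t=0:+1/1728 = 1/1728
3j²(3 3 6; 1 0 -1) = Δ·Π!·Σ² = 25/858  (sign -1)
combine: 4πI² = 637·100/3003·25/858 = 8750/14157
take √, sign -1: I = -0.22177545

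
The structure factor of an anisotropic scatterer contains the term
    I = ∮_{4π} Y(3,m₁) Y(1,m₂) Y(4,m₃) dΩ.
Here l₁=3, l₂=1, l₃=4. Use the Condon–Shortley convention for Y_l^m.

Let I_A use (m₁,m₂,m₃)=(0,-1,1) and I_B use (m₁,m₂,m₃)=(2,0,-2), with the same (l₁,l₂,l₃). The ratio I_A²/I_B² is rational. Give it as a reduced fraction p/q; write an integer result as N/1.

Same 3,1,4: normalisation and zero-m 3j drop out of the ratio.
A: Δ: 0! 6! 2! / 9! → 1/252; sum: t=0:+1/72 = 1/72; 3j²(3 1 4; 0 -1 1) = Δ·Π!·Σ² = 5/126  (sign -1)
B: Δ: 0! 6! 2! / 9! → 1/252; sum: t=0:+1/120 = 1/120; 3j²(3 1 4; 2 0 -2) = Δ·Π!·Σ² = 1/21  (sign +1)
I_A²/I_B² = (5/126)/(1/21) = 5/6

5/6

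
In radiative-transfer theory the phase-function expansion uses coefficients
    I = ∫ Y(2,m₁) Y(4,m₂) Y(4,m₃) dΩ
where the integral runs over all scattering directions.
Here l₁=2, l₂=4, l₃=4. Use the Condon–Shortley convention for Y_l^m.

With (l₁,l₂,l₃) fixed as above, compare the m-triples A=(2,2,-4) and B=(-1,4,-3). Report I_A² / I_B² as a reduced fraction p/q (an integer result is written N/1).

2/7

Shared (l₁,l₂,l₃)=(2,4,4): N and (l;000)² cancel in I_A²/I_B².
A: Δ = 2!·2!·6!/11! = 1/13860; Racah Σ t=0..0: t=0:+1/2880 = 1/2880; ⇒ 3j(2 4 4; 2 2 -4)² = 2/165, sgn +1
B: Δ = 2!·2!·6!/11! = 1/13860; Racah Σ t=2..2: t=2:+1/1440 = 1/1440; ⇒ 3j(2 4 4; -1 4 -3)² = 7/165, sgn -1
I_A²/I_B² = (2/165)/(7/165) = 2/7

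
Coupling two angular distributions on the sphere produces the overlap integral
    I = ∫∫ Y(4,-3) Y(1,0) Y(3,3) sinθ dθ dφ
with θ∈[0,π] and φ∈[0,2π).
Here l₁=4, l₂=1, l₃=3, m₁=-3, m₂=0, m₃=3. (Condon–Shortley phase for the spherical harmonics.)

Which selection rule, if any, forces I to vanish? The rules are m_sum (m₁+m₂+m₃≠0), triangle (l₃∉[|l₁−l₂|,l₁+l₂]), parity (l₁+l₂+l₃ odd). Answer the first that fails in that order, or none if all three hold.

Σmᵢ = 0  ✓
l₃∈[|l₁−l₂|,l₁+l₂]=[3,5], have l₃=3  ✓
Σlᵢ = 8 ⇒ even  ✓

none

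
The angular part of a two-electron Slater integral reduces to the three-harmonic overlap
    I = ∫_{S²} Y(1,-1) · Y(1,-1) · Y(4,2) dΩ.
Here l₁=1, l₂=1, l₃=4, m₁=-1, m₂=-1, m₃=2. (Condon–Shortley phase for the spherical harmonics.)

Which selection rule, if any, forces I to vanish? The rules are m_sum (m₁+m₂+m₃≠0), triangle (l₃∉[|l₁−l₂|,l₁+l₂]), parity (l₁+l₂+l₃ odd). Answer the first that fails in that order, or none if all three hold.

Σmᵢ = 0  ✓
l₃∈[|l₁−l₂|,l₁+l₂]=[0,2], have l₃=4  ✗
Σlᵢ = 6 ⇒ even

triangle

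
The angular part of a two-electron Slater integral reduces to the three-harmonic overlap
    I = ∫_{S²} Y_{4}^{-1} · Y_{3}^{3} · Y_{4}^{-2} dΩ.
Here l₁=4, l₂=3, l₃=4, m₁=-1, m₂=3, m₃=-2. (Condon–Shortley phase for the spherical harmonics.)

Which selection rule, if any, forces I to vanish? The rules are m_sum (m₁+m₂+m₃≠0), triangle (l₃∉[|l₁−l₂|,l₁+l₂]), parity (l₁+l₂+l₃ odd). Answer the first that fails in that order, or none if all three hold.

Σmᵢ = 0  ✓
l₃∈[|l₁−l₂|,l₁+l₂]=[1,7], have l₃=4  ✓
Σlᵢ = 11 ⇒ odd  ✗

parity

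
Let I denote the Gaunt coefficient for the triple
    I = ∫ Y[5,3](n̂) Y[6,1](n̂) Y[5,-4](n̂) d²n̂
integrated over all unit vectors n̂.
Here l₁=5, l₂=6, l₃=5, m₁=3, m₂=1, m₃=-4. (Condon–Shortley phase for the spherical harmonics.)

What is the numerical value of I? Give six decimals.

-0.154663

Checks pass: Σm=0; 16 even; l₃=5∈[1,11].
(2·5+1)(2·6+1)(2·5+1) = 1573
Δ: 6! 4! 6! / 17! → 1/28588560
sum: t=1:−1/345600 t=2:+1/13824 t=3:−1/5184 t=4:+1/13824 t=5:−1/345600 = -7/129600
3j²(5 6 5; 0 0 0) = Δ·Π!·Σ² = 80/7293  (sign +1)
sum: t=1:−1/518400 t=2:+1/138240 = 11/2073600
3j²(5 6 5; 3 1 -4) = Δ·Π!·Σ² = 77/4420  (sign -1)
combine: 4πI² = 1573·80/7293·77/4420 = 3388/11271
take √, sign -1: I = -0.15466268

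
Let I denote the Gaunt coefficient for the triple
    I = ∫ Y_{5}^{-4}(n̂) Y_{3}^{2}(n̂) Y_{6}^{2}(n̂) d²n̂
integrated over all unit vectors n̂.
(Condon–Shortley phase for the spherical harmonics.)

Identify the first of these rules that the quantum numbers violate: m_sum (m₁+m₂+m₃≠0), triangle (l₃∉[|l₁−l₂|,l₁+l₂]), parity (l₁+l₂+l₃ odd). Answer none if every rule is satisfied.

Σmᵢ = 0  ✓
l₃∈[|l₁−l₂|,l₁+l₂]=[2,8], have l₃=6  ✓
Σlᵢ = 14 ⇒ even  ✓

none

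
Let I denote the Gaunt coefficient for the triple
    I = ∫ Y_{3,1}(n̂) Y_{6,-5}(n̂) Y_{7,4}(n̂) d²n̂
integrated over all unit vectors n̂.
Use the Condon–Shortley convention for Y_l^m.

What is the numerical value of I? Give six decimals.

-0.173403

Checks pass: Σm=0; 16 even; l₃=7∈[3,9].
(2·3+1)(2·6+1)(2·7+1) = 1365
Δ: 2! 4! 10! / 17! → 1/2042040
sum: t=0:+1/207360 t=1:−1/57600 t=2:+1/207360 = -1/129600
3j²(3 6 7; 0 0 0) = Δ·Π!·Σ² = 168/12155  (sign +1)
sum: t=0:+1/2903040 t=1:−1/21772800 = 13/43545600
3j²(3 6 7; 1 -5 4) = Δ·Π!·Σ² = 143/7140  (sign -1)
combine: 4πI² = 1365·168/12155·143/7140 = 546/1445
take √, sign -1: I = -0.17340334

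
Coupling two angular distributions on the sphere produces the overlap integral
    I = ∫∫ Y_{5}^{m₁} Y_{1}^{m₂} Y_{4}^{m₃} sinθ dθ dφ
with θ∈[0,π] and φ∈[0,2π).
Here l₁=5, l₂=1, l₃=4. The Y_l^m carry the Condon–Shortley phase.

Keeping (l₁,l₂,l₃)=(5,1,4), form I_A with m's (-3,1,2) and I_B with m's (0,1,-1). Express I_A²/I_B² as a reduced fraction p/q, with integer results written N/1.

l's match ⇒ only the (l;m) 3-j factors differ between A and B.
A: triangle coeff Δ(5,1,4) = 1/495; Σ_t [2,2]: t=2:+1/2880 = 1/2880; (3j)²=28/495 [(5 1 4; -3 1 2)], sign=+1
B: triangle coeff Δ(5,1,4) = 1/495; Σ_t [2,2]: t=2:+1/1440 = 1/1440; (3j)²=2/99 [(5 1 4; 0 1 -1)], sign=-1
I_A²/I_B² = (28/495)/(2/99) = 14/5

14/5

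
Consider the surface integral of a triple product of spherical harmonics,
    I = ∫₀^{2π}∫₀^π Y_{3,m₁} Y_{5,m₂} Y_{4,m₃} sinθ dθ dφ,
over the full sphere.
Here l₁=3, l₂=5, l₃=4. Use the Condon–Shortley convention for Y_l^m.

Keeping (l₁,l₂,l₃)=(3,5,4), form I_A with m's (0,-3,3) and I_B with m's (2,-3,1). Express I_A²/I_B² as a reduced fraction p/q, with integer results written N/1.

42/5

Shared (l₁,l₂,l₃)=(3,5,4): N and (l;000)² cancel in I_A²/I_B².
A: Δ = 4!·2!·6!/13! = 1/180180; Racah Σ t=1..2: t=1:−1/1440 t=2:+1/2880 = -1/2880; ⇒ 3j(3 5 4; 0 -3 3)² = 7/715, sgn +1
B: Δ = 4!·2!·6!/13! = 1/180180; Racah Σ t=0..1: t=0:+1/1152 t=1:−1/1440 = 1/5760; ⇒ 3j(3 5 4; 2 -3 1)² = 1/858, sgn -1
I_A²/I_B² = (7/715)/(1/858) = 42/5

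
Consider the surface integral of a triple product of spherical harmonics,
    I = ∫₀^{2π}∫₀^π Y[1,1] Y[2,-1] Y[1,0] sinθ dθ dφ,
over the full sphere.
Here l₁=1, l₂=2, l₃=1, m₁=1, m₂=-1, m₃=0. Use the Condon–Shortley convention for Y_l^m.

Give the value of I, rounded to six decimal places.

-0.218510

m-sum 0 ✓  L=4 even ✓  1≤1≤3 ✓
Π(2lᵢ+1) = 3×5×3 = 45
triangle coeff Δ(1,2,1) = 1/30
Σ_t [1,1]: t=1:−1/1 = -1/1
(3j)²=2/15 [(1 2 1; 0 0 0)], sign=+1
Σ_t [0,0]: t=0:+1/2 = 1/2
(3j)²=1/10 [(1 2 1; 1 -1 0)], sign=-1
⇒ 4πI² = 3/5
I = (-1)√(3/5/(4π)) = -0.21850969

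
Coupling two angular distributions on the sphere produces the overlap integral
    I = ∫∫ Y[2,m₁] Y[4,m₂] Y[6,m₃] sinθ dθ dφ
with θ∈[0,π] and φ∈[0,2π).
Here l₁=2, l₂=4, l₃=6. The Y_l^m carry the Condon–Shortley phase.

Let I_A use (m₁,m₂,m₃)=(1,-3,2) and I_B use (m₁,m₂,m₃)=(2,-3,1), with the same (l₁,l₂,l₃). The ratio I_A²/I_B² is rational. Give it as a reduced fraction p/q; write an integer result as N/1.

32/5

Shared (l₁,l₂,l₃)=(2,4,6): N and (l;000)² cancel in I_A²/I_B².
A: Δ = 0!·4!·8!/13! = 1/6435; Racah Σ t=0..0: t=0:+1/30240 = 1/30240; ⇒ 3j(2 4 6; 1 -3 2)² = 32/6435, sgn +1
B: Δ = 0!·4!·8!/13! = 1/6435; Racah Σ t=0..0: t=0:+1/120960 = 1/120960; ⇒ 3j(2 4 6; 2 -3 1)² = 1/1287, sgn -1
I_A²/I_B² = (32/6435)/(1/1287) = 32/5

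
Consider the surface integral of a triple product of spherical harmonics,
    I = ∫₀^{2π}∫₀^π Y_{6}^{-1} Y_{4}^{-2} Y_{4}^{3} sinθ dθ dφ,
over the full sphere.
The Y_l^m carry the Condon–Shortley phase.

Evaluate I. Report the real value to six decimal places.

0.160153

Checks pass: Σm=0; 14 even; l₃=4∈[2,10].
(2·6+1)(2·4+1)(2·4+1) = 1053
Δ: 6! 6! 2! / 15! → 1/1261260
sum: t=2:+1/4608 t=3:−1/1296 t=4:+1/4608 = -7/20736
3j²(6 4 4; 0 0 0) = Δ·Π!·Σ² = 20/1287  (sign -1)
sum: t=1:−1/86400 t=2:+1/11520 = 13/172800
3j²(6 4 4; -1 -2 3) = Δ·Π!·Σ² = 13/660  (sign -1)
combine: 4πI² = 1053·20/1287·13/660 = 39/121
take √, sign +1: I = 0.16015286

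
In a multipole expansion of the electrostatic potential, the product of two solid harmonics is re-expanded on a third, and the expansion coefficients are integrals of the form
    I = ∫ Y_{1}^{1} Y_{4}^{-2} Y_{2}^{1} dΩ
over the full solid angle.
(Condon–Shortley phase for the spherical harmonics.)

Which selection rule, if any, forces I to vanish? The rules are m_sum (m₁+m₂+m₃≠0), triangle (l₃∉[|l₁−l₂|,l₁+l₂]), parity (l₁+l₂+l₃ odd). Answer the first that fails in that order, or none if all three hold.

triangle

m₁+m₂+m₃ = 1 − 2 + 1 = 0  ✓
triangle: |1−4|=3 ≤ l₃=2 ≤ 1+4=5  ✗
parity: l₁+l₂+l₃ = 7 is odd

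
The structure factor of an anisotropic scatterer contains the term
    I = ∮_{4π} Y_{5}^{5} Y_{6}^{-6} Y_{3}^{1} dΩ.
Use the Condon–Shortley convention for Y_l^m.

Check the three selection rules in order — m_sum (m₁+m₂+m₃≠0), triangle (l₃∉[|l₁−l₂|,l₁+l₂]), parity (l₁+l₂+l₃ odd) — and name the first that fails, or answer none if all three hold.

azimuthal sum: 5 − 6 + 1 = 0  ✓
1 ≤ 3 ≤ 11 (triangle on l)  ✓
L = 5 + 6 + 3 = 14 (even)  ✓

none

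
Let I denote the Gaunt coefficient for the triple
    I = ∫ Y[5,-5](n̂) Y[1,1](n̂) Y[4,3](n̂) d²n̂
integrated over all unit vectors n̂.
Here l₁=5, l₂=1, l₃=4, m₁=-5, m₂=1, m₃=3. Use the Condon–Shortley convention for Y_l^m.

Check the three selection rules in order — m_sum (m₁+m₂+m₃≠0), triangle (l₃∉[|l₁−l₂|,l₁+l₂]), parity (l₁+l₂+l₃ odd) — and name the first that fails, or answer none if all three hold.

m_sum

Σmᵢ = -1  ✗
l₃∈[|l₁−l₂|,l₁+l₂]=[4,6], have l₃=4
Σlᵢ = 10 ⇒ even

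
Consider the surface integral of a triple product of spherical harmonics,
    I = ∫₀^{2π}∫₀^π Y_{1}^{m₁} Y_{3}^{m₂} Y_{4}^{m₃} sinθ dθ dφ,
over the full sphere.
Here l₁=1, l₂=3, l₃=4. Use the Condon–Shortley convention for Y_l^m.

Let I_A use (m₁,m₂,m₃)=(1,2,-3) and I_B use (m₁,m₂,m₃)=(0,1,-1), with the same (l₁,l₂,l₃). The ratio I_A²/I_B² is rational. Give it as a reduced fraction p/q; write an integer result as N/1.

Shared (l₁,l₂,l₃)=(1,3,4): N and (l;000)² cancel in I_A²/I_B².
A: Δ = 0!·2!·6!/9! = 1/252; Racah Σ t=0..0: t=0:+1/240 = 1/240; ⇒ 3j(1 3 4; 1 2 -3)² = 1/12, sgn -1
B: Δ = 0!·2!·6!/9! = 1/252; Racah Σ t=0..0: t=0:+1/48 = 1/48; ⇒ 3j(1 3 4; 0 1 -1)² = 5/84, sgn -1
I_A²/I_B² = (1/12)/(5/84) = 7/5

7/5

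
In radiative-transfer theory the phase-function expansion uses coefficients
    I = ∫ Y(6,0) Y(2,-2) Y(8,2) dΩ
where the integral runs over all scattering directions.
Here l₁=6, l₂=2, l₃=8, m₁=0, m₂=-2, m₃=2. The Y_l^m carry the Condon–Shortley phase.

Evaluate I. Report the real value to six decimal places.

m-sum 0 ✓  L=16 even ✓  4≤8≤8 ✓
Π(2lᵢ+1) = 13×5×17 = 1105
triangle coeff Δ(6,2,8) = 1/30940
Σ_t [0,0]: t=0:+1/2073600 = 1/2073600
(3j)²=28/1105 [(6 2 8; 0 0 0)], sign=+1
Σ_t [0,0]: t=0:+1/12441600 = 1/12441600
(3j)²=3/442 [(6 2 8; 0 -2 2)], sign=+1
⇒ 4πI² = 42/221
I = (+1)√(42/221/(4π)) = 0.12297691

0.122977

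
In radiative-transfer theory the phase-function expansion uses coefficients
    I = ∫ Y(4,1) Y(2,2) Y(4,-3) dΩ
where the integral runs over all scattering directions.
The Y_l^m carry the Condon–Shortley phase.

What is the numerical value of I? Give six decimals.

m-sum 0 ✓  L=10 even ✓  2≤4≤6 ✓
Π(2lᵢ+1) = 9×5×9 = 405
triangle coeff Δ(4,2,4) = 1/13860
Σ_t [0,2]: t=0:+1/192 t=1:−1/36 t=2:+1/192 = -5/288
(3j)²=20/693 [(4 2 4; 0 0 0)], sign=-1
Σ_t [2,2]: t=2:+1/480 = 1/480
(3j)²=3/110 [(4 2 4; 1 2 -3)], sign=-1
⇒ 4πI² = 270/847
I = (+1)√(270/847/(4π)) = 0.15927046

0.159270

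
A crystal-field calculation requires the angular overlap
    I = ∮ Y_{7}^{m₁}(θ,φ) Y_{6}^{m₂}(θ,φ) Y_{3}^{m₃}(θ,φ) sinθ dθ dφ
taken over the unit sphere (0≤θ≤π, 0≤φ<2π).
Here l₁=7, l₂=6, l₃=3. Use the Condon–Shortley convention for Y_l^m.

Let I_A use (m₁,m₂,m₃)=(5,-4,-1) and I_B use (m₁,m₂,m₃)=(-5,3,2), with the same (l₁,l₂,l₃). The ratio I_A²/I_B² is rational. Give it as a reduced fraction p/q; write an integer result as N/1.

841/1875

Shared (l₁,l₂,l₃)=(7,6,3): N and (l;000)² cancel in I_A²/I_B².
A: Δ = 10!·4!·2!/17! = 1/2042040; Racah Σ t=0..2: t=0:+1/29030400 t=1:−1/2177280 t=2:+1/3870720 = -29/174182400; ⇒ 3j(7 6 3; 5 -4 -1)² = 841/185640, sgn -1
B: Δ = 10!·4!·2!/17! = 1/2042040; Racah Σ t=8..9: t=8:+1/1935360 t=9:−1/4354560 = 1/3483648; ⇒ 3j(7 6 3; -5 3 2)² = 125/12376, sgn -1
I_A²/I_B² = (841/185640)/(125/12376) = 841/1875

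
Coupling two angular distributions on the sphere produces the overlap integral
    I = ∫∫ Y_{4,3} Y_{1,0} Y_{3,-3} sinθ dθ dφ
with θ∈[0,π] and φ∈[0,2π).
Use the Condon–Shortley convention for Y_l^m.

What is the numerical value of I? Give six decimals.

m-sum 0 ✓  L=8 even ✓  3≤3≤5 ✓
Π(2lᵢ+1) = 9×3×7 = 189
triangle coeff Δ(4,1,3) = 1/252
Σ_t [1,1]: t=1:−1/36 = -1/36
(3j)²=4/63 [(4 1 3; 0 0 0)], sign=+1
Σ_t [1,1]: t=1:−1/720 = -1/720
(3j)²=1/36 [(4 1 3; 3 0 -3)], sign=-1
⇒ 4πI² = 1/3
I = (-1)√(1/3/(4π)) = -0.16286750

-0.162868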